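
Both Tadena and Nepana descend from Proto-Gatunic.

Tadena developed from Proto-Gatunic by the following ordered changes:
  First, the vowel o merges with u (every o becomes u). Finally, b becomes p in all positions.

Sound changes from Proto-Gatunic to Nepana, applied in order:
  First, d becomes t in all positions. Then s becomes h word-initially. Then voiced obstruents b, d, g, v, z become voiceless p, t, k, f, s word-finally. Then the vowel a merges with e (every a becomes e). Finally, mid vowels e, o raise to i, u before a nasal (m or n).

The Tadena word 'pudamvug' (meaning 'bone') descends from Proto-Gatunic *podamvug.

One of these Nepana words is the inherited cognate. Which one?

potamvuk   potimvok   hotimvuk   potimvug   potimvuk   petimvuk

Nepana: *podamvug > potamvug > potamvuk > potemvuk > potimvuk  (by unconditioned shift, final devoicing, vowel merger, pre-nasal raising)

potimvuk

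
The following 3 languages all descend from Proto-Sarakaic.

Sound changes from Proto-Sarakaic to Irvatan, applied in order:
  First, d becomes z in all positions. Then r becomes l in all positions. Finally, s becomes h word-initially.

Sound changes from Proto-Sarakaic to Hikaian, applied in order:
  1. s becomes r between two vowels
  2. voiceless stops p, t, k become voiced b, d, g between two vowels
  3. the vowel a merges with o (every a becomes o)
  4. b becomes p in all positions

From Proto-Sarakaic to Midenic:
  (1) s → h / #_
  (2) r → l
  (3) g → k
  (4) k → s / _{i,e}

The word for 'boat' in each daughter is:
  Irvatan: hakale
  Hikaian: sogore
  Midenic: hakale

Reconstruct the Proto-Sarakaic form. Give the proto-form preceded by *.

*sakare

Position 2: Irvatan has a, Hikaian has o, Midenic has a. Irvatan preserves a here (none of its changes turn any other segment into a), so the proto-segment is *a.
Position 4: Irvatan has a, Hikaian has o, Midenic has a. Irvatan preserves a here (none of its changes turn any other segment into a), so the proto-segment is *a.
Position 1: Irvatan has h, Hikaian has s, Midenic has h. Hikaian preserves s here (none of its changes turn any other segment into s), so the proto-segment is *s.
This points to *sakare. Verify forward in each daughter:
Irvatan: start from *sakare.
  rule 1: no change — sakare
  rule 2 (unconditioned shift): sakare → sakale
  rule 3 (debuccalisation): sakale → hakale
  ⇒ Irvatan hakale
Hikaian: start from *sakare.
  rule 1: no change — sakare
  rule 2 (intervocalic voicing): sakare → sagare
  rule 3 (vowel merger): sagare → sogore
  rule 4: no change — sogore
  ⇒ Hikaian sogore
Midenic: start from *sakare.
  rule 1 (debuccalisation): sakare → hakare
  rule 2 (unconditioned shift): hakare → hakale
  rule 3: no change — hakale
  rule 4: no change — hakale
  ⇒ Midenic hakale
*sakare is the unique common source.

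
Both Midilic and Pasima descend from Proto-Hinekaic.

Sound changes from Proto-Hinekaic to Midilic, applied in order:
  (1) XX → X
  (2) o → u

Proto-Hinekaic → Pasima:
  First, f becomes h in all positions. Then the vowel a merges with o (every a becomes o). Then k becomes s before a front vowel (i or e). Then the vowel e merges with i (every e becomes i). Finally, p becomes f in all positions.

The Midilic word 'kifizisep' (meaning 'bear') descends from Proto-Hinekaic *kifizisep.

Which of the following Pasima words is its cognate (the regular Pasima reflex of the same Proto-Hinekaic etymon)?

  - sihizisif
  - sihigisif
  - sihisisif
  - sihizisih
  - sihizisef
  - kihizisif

sihizisif

Pasima: *kifizisep > kihizisep > sihizisep > sihizisip > sihizisif  (by unconditioned shift, palatalisation, vowel merger, unconditioned shift)
Only 'sihizisif' matches the regular Pasima development of *kifizisep.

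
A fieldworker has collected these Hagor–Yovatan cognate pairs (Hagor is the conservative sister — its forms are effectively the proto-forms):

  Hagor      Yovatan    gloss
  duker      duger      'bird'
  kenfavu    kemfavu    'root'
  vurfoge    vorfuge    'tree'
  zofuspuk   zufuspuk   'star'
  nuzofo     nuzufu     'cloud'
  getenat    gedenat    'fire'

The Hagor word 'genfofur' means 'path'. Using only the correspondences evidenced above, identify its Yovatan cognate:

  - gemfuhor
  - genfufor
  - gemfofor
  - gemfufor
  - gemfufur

gemfufor

kenfavu ~ kemfavu — Hagor n corresponds to Yovatan m after a vowel, before a labial obstruent.
zofuspuk ~ zufuspuk, nuzofo ~ nuzufu — Hagor o corresponds to Yovatan u after a consonant, before a labial obstruent.
vurfoge ~ vorfuge — Hagor u corresponds to Yovatan o after a consonant, before r.
Applying these to Hagor 'genfofur':
  genfofur → gemfofur   (n→m after a vowel, before a labial obstruent)
  gemfofur → gemfufur   (o→u after a consonant, before a labial obstruent)
  gemfufur → gemfufor   (u→o after a consonant, before r)
So the Yovatan cognate is 'gemfufor'.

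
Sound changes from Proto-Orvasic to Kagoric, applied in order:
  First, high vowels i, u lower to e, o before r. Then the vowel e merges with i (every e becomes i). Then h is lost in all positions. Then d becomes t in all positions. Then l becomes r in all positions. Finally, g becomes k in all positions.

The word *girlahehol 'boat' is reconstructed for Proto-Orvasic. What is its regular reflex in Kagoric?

Kagoric: *girlahehol
  girlahehol → gerlahehol   [pre-rhotic lowering]
  gerlahehol → girlahihol   [vowel merger]
  girlahihol → girlaiol   [h-loss]
  girlaiol (rule 4 does not apply)
  girlaiol → girraior   [unconditioned shift]
  girraior → kirraior   [unconditioned shift]
  giving Kagoric kirraior.

kirraior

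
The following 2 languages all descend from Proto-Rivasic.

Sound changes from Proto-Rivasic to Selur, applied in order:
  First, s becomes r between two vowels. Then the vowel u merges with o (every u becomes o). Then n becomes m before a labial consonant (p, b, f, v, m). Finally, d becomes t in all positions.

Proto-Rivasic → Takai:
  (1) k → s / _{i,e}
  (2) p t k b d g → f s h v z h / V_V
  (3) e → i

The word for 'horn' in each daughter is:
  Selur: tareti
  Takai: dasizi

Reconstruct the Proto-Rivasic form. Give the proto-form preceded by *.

*dasedi

Position 5: Selur has t, Takai has z. Taking the neighbouring segments as reconstructed: Selur t could go back to *t or *d; Takai z could go back to *d or *z — the one source consistent with every daughter is *d.
Position 1: Selur has t, Takai has d. Takai preserves d here (none of its changes turn any other segment into d), so the proto-segment is *d.
Position 4: Selur has e, Takai has i. Selur preserves e here (none of its changes turn any other segment into e), so the proto-segment is *e.
Continuing position by position gives *dasedi; check it forward:
Selur: *dasedi > daredi > tareti  (by rhotacism, unconditioned shift)
Takai: *dasedi
  dasedi (rule 1 does not apply)
  dasedi → dasezi   [intervocalic lenition]
  dasezi → dasizi   [vowel merger]
  giving Takai dasizi.
Only *dasedi yields all of Selur tareti, Takai dasizi.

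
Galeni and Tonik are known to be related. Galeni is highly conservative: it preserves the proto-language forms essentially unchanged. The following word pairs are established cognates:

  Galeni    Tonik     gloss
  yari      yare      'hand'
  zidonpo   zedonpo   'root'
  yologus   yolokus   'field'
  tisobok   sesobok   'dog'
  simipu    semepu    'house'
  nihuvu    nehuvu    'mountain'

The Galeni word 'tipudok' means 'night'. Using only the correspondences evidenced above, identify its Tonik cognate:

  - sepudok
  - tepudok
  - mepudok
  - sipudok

sepudok

tisobok ~ sesobok — Galeni t corresponds to Tonik s word-initially before a front vowel.
simipu ~ semepu — Galeni i corresponds to Tonik e after a consonant, before a labial obstruent.
Applying these to Galeni 'tipudok':
  tipudok → sipudok   (t→s word-initially before a front vowel)
  sipudok → sepudok   (i→e after a consonant, before a labial obstruent)
So the Tonik cognate is 'sepudok'.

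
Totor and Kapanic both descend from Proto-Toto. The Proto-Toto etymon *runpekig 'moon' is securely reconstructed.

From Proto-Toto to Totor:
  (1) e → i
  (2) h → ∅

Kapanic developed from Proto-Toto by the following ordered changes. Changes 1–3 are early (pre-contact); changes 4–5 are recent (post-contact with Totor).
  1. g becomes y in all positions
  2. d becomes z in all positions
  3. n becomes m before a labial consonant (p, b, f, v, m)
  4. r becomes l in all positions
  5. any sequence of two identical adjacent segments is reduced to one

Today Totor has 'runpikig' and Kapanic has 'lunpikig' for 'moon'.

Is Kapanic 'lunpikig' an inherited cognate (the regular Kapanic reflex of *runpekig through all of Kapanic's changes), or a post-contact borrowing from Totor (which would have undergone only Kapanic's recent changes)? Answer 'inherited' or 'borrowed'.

If inherited, *runpekig would pass through all of Kapanic's changes:
Kapanic: *runpekig > runpekiy > rumpekiy > lumpekiy  (by unconditioned shift, nasal place assimilation, unconditioned shift)
If borrowed from Totor 'runpikig' after the early changes, it would undergo only the recent ones:
  rule 4 (unconditioned shift): runpikig → lunpikig
  rule 5 (degemination): no change (lunpikig)
  ⇒ as a loan: lunpikig
Kapanic 'lunpikig' matches the loan outcome 'lunpikig', not the inherited 'lumpekiy' — it skipped the early Kapanic changes, so it was borrowed from Totor.

borrowed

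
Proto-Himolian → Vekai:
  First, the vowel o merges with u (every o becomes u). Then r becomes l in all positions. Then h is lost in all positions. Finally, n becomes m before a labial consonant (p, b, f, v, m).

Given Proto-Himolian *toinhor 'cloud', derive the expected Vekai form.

Vekai: *toinhor
  toinhor → tuinhur   [vowel merger]
  tuinhur → tuinhul   [unconditioned shift]
  tuinhul → tuinul   [h-loss]
  tuinul (rule 4 does not apply)
  giving Vekai tuinul.

tuinul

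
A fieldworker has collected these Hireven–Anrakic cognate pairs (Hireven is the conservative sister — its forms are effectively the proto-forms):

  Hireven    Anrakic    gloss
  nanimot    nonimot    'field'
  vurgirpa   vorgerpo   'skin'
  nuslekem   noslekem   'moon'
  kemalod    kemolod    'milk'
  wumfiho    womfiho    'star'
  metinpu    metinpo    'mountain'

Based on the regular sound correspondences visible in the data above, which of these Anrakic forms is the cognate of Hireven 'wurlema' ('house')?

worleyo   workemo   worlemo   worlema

vurgirpa ~ vorgerpo — Hireven u corresponds to Anrakic o after a consonant, before r.
vurgirpa ~ vorgerpo — Hireven a corresponds to Anrakic o word-finally.
Applying these to Hireven 'wurlema':
  wurlema → worlema   (u→o after a consonant, before r)
  worlema → worlemo   (a→o word-finally)
So the Anrakic cognate is 'worlemo'.

worlemo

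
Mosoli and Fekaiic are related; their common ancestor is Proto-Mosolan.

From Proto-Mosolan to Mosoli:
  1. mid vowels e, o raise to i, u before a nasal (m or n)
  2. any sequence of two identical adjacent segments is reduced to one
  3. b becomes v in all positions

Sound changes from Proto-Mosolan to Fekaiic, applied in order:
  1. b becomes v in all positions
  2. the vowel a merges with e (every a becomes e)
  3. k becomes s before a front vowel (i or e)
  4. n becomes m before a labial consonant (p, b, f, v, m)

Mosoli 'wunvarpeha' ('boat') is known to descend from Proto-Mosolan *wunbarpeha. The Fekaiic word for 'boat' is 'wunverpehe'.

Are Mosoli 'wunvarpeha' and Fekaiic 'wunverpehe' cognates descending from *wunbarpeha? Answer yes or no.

Derive the expected Fekaiic reflex of *wunbarpeha:
Fekaiic: start from *wunbarpeha.
  rule 1 (unconditioned shift): wunbarpeha → wunvarpeha
  rule 2 (vowel merger): wunvarpeha → wunverpehe
  rule 3: no change — wunverpehe
  rule 4 (nasal place assimilation): wunverpehe → wumverpehe
  ⇒ Fekaiic wumverpehe
The regular Fekaiic reflex would be 'wumverpehe', but the attested form is 'wunverpehe'. The correspondence is irregular, so they are not cognates (the Fekaiic form has a different source).

no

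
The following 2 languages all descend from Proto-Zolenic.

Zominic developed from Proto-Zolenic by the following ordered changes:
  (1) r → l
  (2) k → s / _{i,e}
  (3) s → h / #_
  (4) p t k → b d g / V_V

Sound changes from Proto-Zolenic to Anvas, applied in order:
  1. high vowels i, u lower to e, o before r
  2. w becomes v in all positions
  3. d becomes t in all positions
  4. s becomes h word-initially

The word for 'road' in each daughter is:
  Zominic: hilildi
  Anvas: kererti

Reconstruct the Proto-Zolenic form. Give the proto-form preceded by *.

Position 5: Zominic has l, Anvas has r. Anvas preserves r here (none of its changes turn any other segment into r), so the proto-segment is *r.
Position 3: Zominic has l, Anvas has r. Anvas preserves r here (none of its changes turn any other segment into r), so the proto-segment is *r.
Continuing position by position gives *kirirdi; check it forward:
Zominic: *kirirdi > kilildi > silildi > hilildi  (by unconditioned shift, palatalisation, debuccalisation)
Anvas: *kirirdi > kererdi > kererti  (by pre-rhotic lowering, unconditioned shift)
Only *kirirdi yields all of Zominic hilildi, Anvas kererti.

*kirirdi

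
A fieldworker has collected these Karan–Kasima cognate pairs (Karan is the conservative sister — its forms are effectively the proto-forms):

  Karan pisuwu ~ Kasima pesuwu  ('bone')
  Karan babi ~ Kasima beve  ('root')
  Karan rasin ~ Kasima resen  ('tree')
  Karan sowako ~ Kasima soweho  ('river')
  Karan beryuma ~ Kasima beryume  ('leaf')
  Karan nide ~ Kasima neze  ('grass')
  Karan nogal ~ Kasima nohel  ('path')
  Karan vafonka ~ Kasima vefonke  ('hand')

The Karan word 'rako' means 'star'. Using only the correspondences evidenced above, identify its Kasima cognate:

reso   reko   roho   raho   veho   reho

reho

rasin ~ resen, sowako ~ soweho — Karan a corresponds to Kasima e after a consonant, before a consonant other than r, m, n, p, b, f, v.
sowako ~ soweho — Karan k corresponds to Kasima h between vowels (before a back vowel).
Applying these to Karan 'rako':
  rako → reko   (a→e after a consonant, before a consonant other than r, m, n, p, b, f, v)
  reko → reho   (k→h between vowels (before a back vowel))
So the Kasima cognate is 'reho'.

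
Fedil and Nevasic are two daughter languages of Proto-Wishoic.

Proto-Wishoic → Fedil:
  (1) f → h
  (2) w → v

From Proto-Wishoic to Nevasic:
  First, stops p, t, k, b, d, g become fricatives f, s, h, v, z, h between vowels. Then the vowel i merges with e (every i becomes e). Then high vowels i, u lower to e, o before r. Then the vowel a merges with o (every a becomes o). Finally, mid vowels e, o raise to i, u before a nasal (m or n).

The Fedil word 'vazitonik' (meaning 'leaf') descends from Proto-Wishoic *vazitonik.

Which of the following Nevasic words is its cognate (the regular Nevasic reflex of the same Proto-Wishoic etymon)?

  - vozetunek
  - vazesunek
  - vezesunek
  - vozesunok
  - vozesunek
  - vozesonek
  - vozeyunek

vozesunek

Nevasic: *vazitonik
  vazitonik → vazisonik   [intervocalic lenition]
  vazisonik → vazesonek   [vowel merger]
  vazesonek (rule 3 does not apply)
  vazesonek → vozesonek   [vowel merger]
  vozesonek → vozesunek   [pre-nasal raising]
  giving Nevasic vozesunek.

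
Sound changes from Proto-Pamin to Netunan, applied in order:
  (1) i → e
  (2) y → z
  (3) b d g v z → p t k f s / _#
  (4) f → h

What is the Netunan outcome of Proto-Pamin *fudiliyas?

hudelezas

Netunan: *fudiliyas > fudeleyas > fudelezas > hudelezas  (by vowel merger, unconditioned shift, unconditioned shift)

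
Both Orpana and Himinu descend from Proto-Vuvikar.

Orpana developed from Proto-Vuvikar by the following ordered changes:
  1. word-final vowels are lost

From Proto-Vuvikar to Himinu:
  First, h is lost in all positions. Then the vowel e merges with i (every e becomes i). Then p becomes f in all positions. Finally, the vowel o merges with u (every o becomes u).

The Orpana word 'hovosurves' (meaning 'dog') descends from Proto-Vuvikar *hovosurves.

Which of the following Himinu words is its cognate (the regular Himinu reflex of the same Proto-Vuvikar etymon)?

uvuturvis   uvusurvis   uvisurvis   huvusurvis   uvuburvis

uvusurvis

Himinu: start from *hovosurves.
  rule 1 (h-loss): hovosurves → ovosurves
  rule 2 (vowel merger): ovosurves → ovosurvis
  rule 3: no change — ovosurvis
  rule 4 (vowel merger): ovosurvis → uvusurvis
  ⇒ Himinu uvusurvis
Only 'uvusurvis' matches the regular Himinu development of *hovosurves.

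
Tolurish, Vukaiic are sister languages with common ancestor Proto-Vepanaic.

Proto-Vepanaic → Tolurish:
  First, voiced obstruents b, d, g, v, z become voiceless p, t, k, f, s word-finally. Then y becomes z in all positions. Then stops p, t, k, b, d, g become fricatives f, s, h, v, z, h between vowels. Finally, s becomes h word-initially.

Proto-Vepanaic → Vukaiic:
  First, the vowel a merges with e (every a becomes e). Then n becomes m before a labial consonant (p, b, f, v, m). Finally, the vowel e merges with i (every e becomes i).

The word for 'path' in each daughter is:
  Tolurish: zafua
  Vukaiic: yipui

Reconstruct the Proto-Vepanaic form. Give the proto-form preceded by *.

Position 3: Tolurish has f, Vukaiic has p. Vukaiic preserves p here (none of its changes turn any other segment into p), so the proto-segment is *p.
Position 2: Tolurish has a, Vukaiic has i. Tolurish preserves a here (none of its changes turn any other segment into a), so the proto-segment is *a.
This points to *yapua. Verify forward in each daughter:
Tolurish: start from *yapua.
  rule 1: no change — yapua
  rule 2 (unconditioned shift): yapua → zapua
  rule 3 (intervocalic lenition): zapua → zafua
  rule 4: no change — zafua
  ⇒ Tolurish zafua
Vukaiic: start from *yapua.
  rule 1 (vowel merger): yapua → yepue
  rule 2: no change — yepue
  rule 3 (vowel merger): yepue → yipui
  ⇒ Vukaiic yipui
*yapua is the unique common source.

*yapua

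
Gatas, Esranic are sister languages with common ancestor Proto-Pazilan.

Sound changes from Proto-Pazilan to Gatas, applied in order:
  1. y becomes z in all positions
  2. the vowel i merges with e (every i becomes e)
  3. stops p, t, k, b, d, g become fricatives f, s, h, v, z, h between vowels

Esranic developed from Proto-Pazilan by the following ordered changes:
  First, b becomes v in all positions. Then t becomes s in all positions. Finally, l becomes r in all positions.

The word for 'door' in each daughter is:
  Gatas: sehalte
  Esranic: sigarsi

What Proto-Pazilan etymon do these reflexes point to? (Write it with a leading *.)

Position 7: Gatas has e, Esranic has i. Esranic preserves i here (none of its changes turn any other segment into i), so the proto-segment is *i.
Position 3: Gatas has h, Esranic has g. Esranic preserves g here (none of its changes turn any other segment into g), so the proto-segment is *g.
Position 6: Gatas has t, Esranic has s. Gatas preserves t here (none of its changes turn any other segment into t), so the proto-segment is *t.
Continuing position by position gives *sigalti; check it forward:
Gatas: *sigalti > segalte > sehalte  (by vowel merger, intervocalic lenition)
Esranic: *sigalti
  sigalti (rule 1 does not apply)
  sigalti → sigalsi   [unconditioned shift]
  sigalsi → sigarsi   [unconditioned shift]
  giving Esranic sigarsi.
Only *sigalti yields all of Gatas sehalte, Esranic sigarsi.

*sigalti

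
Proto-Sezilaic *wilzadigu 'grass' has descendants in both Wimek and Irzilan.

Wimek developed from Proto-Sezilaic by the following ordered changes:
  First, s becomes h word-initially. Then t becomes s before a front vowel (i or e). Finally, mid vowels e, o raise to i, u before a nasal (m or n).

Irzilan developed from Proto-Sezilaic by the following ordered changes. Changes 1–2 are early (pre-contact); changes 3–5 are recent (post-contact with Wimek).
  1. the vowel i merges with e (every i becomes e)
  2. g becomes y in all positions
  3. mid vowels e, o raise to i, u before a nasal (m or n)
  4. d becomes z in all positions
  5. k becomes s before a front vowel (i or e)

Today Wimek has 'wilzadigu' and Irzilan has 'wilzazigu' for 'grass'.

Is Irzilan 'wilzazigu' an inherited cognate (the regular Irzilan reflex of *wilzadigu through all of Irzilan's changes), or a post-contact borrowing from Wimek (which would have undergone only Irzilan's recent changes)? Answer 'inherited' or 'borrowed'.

If inherited, *wilzadigu would pass through all of Irzilan's changes:
Irzilan: *wilzadigu
  wilzadigu → welzadegu   [vowel merger]
  welzadegu → welzadeyu   [unconditioned shift]
  welzadeyu (rule 3 does not apply)
  welzadeyu → welzazeyu   [unconditioned shift]
  welzazeyu (rule 5 does not apply)
  giving Irzilan welzazeyu.
If borrowed from Wimek 'wilzadigu' after the early changes, it would undergo only the recent ones:
  rule 3 (pre-nasal raising): no change (wilzadigu)
  rule 4 (unconditioned shift): wilzadigu → wilzazigu
  rule 5 (palatalisation): no change (wilzazigu)
  ⇒ as a loan: wilzazigu
Irzilan 'wilzazigu' matches the loan outcome 'wilzazigu', not the inherited 'welzazeyu' — it skipped the early Irzilan changes, so it was borrowed from Wimek.

borrowed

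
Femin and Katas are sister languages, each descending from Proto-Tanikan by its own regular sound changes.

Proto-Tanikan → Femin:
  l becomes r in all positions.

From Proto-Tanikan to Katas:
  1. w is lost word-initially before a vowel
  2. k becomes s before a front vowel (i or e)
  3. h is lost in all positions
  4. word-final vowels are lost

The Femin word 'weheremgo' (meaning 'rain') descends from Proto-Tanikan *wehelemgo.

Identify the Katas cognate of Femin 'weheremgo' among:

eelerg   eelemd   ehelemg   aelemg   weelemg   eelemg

Katas: *wehelemgo > ehelemgo > eelemgo > eelemg  (by glide loss, h-loss, apocope)
Only 'eelemg' matches the regular Katas development of *wehelemgo.

eelemg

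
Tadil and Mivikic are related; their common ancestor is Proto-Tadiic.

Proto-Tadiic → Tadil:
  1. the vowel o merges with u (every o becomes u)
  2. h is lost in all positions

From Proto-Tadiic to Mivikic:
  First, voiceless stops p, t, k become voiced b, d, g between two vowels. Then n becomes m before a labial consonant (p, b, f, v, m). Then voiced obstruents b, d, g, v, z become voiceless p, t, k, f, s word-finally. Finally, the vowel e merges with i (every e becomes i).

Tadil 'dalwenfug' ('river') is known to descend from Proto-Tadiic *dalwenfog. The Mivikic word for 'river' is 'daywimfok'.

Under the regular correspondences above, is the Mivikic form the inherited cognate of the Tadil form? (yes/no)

no

Derive the expected Mivikic reflex of *dalwenfog:
Mivikic: start from *dalwenfog.
  rule 1: no change — dalwenfog
  rule 2 (nasal place assimilation): dalwenfog → dalwemfog
  rule 3 (final devoicing): dalwemfog → dalwemfok
  rule 4 (vowel merger): dalwemfok → dalwimfok
  ⇒ Mivikic dalwimfok
The regular Mivikic reflex would be 'dalwimfok', but the attested form is 'daywimfok'. The correspondence is irregular, so they are not cognates (the Mivikic form has a different source).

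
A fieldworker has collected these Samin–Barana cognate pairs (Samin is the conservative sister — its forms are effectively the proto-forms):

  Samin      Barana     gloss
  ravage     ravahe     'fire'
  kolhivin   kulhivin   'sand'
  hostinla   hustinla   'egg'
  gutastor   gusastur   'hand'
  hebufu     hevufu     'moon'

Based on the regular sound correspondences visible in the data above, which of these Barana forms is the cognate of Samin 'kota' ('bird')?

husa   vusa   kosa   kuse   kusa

kolhivin ~ kulhivin, hostinla ~ hustinla — Samin o corresponds to Barana u after a consonant, before a consonant other than r, m, n, p, b, f, v.
gutastor ~ gusastur — Samin t corresponds to Barana s between vowels (before a back vowel).
Applying these to Samin 'kota':
  kota → kuta   (o→u after a consonant, before a consonant other than r, m, n, p, b, f, v)
  kuta → kusa   (t→s between vowels (before a back vowel))
So the Barana cognate is 'kusa'.

kusa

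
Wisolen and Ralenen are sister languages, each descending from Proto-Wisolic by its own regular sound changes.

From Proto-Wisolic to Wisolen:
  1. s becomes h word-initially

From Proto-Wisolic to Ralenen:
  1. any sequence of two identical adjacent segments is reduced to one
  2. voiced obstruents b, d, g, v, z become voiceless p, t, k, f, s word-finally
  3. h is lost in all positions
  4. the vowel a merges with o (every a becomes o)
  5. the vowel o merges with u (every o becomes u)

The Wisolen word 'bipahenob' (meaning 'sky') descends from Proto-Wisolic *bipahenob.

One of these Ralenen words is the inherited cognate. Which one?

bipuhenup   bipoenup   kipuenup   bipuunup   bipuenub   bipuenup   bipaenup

Ralenen: *bipahenob > bipahenop > bipaenop > bipoenop > bipuenup  (by final devoicing, h-loss, vowel merger, vowel merger)
The other candidates each miss or misapply at least one Ralenen change.

bipuenup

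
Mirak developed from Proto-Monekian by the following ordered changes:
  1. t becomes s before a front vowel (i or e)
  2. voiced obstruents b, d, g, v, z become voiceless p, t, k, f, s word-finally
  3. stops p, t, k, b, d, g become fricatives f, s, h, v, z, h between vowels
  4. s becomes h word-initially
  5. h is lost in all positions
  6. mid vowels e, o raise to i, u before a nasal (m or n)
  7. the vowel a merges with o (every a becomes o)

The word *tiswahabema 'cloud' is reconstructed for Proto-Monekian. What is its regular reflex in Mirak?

iswoovimo

Mirak: *tiswahabema
  tiswahabema → siswahabema   [palatalisation]
  siswahabema (rule 2 does not apply)
  siswahabema → siswahavema   [intervocalic lenition]
  siswahavema → hiswahavema   [debuccalisation]
  hiswahavema → iswaavema   [h-loss]
  iswaavema → iswaavima   [pre-nasal raising]
  iswaavima → iswoovimo   [vowel merger]
  giving Mirak iswoovimo.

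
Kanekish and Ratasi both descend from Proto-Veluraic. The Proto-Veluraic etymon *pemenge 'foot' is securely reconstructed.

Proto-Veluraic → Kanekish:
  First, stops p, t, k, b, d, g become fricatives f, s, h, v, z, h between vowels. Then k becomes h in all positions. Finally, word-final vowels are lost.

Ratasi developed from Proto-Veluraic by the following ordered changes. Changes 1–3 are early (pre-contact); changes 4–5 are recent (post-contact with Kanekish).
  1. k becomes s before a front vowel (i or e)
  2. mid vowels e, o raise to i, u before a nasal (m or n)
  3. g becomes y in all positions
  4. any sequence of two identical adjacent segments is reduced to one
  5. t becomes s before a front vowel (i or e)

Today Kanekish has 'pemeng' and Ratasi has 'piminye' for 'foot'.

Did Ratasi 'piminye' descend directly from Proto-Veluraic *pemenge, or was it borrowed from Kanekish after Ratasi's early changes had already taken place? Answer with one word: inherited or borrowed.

If inherited, *pemenge would pass through all of Ratasi's changes:
Ratasi: *pemenge
  pemenge (rule 1 does not apply)
  pemenge → piminge   [pre-nasal raising]
  piminge → piminye   [unconditioned shift]
  piminye (rule 4 does not apply)
  piminye (rule 5 does not apply)
  giving Ratasi piminye.
If borrowed from Kanekish 'pemeng' after the early changes, it would undergo only the recent ones:
  rule 4 (degemination): no change (pemeng)
  rule 5 (palatalisation): no change (pemeng)
  ⇒ as a loan: pemeng
Ratasi 'piminye' matches the inherited outcome exactly, so it is an inherited cognate, not a loan.

inherited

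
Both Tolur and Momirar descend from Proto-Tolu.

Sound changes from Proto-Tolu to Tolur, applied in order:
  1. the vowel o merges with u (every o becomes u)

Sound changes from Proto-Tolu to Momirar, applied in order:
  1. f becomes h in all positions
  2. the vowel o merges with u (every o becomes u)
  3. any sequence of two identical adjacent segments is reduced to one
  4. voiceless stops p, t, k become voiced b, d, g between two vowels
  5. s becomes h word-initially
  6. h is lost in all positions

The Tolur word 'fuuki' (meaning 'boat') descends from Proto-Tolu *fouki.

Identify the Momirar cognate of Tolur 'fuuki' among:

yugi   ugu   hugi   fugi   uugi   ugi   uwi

Momirar: start from *fouki.
  rule 1 (unconditioned shift): fouki → houki
  rule 2 (vowel merger): houki → huuki
  rule 3 (degemination): huuki → huki
  rule 4 (intervocalic voicing): huki → hugi
  rule 5: no change — hugi
  rule 6 (h-loss): hugi → ugi
  ⇒ Momirar ugi
The other candidates each miss or misapply at least one Momirar change.

ugi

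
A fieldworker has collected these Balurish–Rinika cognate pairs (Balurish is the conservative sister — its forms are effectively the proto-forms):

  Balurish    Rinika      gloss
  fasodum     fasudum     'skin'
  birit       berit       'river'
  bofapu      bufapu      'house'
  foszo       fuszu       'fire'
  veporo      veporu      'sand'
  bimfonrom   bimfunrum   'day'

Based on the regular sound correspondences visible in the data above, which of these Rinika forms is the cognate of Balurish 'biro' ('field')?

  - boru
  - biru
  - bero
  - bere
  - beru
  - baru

beru

birit ~ berit — Balurish i corresponds to Rinika e after a consonant, before r.
foszo ~ fuszu, veporo ~ veporu — Balurish o corresponds to Rinika u word-finally.
Applying these to Balurish 'biro':
  biro → bero   (i→e after a consonant, before r)
  bero → beru   (o→u word-finally)
So the Rinika cognate is 'beru'.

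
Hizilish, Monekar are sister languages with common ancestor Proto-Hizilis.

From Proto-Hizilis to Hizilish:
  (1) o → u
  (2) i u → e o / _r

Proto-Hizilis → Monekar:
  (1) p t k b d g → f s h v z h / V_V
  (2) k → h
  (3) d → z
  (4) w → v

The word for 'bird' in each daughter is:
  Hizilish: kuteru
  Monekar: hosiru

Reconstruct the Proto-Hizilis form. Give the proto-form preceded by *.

*kotiru

Position 3: Hizilish has t, Monekar has s. Hizilish preserves t here (none of its changes turn any other segment into t), so the proto-segment is *t.
Position 4: Hizilish has e, Monekar has i. Monekar preserves i here (none of its changes turn any other segment into i), so the proto-segment is *i.
Position 2: Hizilish has u, Monekar has o. Monekar preserves o here (none of its changes turn any other segment into o), so the proto-segment is *o.
This points to *kotiru. Verify forward in each daughter:
Hizilish: *kotiru > kutiru > kuteru  (by vowel merger, pre-rhotic lowering)
Monekar: *kotiru > kosiru > hosiru  (by intervocalic lenition, unconditioned shift)
*kotiru is the unique common source.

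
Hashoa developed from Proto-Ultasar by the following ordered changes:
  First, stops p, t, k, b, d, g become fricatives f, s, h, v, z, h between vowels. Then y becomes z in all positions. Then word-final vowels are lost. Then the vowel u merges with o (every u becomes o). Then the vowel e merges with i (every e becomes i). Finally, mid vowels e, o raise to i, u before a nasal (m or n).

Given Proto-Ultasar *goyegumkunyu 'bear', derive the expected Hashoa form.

Hashoa: *goyegumkunyu
  goyegumkunyu → goyehumkunyu   [intervocalic lenition]
  goyehumkunyu → gozehumkunzu   [unconditioned shift]
  gozehumkunzu → gozehumkunz   [apocope]
  gozehumkunz → gozehomkonz   [vowel merger]
  gozehomkonz → gozihomkonz   [vowel merger]
  gozihomkonz → gozihumkunz   [pre-nasal raising]
  giving Hashoa gozihumkunz.

gozihumkunz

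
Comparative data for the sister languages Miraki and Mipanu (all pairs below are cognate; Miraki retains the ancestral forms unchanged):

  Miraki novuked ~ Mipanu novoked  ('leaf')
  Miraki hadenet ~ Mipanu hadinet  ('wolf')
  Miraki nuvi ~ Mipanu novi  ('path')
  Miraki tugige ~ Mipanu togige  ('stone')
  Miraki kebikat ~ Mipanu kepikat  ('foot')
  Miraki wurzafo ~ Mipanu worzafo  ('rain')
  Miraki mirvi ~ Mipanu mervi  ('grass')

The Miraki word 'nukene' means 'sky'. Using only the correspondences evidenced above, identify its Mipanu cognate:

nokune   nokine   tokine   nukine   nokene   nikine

novuked ~ novoked, tugige ~ togige — Miraki u corresponds to Mipanu o after a consonant, before a consonant other than r, m, n, p, b, f, v.
hadenet ~ hadinet — Miraki e corresponds to Mipanu i after a consonant, before a nasal.
Applying these to Miraki 'nukene':
  nukene → nokene   (u→o after a consonant, before a consonant other than r, m, n, p, b, f, v)
  nokene → nokine   (e→i after a consonant, before a nasal)
So the Mipanu cognate is 'nokine'.

nokine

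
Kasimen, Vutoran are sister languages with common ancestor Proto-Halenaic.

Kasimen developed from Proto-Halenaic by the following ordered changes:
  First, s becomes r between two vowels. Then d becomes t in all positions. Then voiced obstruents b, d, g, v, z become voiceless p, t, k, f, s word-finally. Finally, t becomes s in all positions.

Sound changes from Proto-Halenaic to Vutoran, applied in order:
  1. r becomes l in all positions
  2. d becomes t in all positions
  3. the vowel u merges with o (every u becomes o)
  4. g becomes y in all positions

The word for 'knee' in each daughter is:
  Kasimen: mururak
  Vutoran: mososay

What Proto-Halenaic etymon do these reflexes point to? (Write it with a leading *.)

*mususag

Position 2: Kasimen has u, Vutoran has o. Kasimen preserves u here (none of its changes turn any other segment into u), so the proto-segment is *u.
Position 4: Kasimen has u, Vutoran has o. Kasimen preserves u here (none of its changes turn any other segment into u), so the proto-segment is *u.
Continuing position by position gives *mususag; check it forward:
Kasimen: *mususag
  mususag → mururag   [rhotacism]
  mururag (rule 2 does not apply)
  mururag → mururak   [final devoicing]
  mururak (rule 4 does not apply)
  giving Kasimen mururak.
Vutoran: *mususag
  mususag (rule 1 does not apply)
  mususag (rule 2 does not apply)
  mususag → mososag   [vowel merger]
  mososag → mososay   [unconditioned shift]
  giving Vutoran mososay.
Only *mususag yields all of Kasimen mururak, Vutoran mososay.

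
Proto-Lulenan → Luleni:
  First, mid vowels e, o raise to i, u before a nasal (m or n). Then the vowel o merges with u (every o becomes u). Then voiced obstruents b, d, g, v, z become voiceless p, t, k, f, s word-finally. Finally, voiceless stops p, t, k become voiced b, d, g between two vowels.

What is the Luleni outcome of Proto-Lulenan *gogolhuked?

Luleni: *gogolhuked > gugulhuked > gugulhuket > gugulhuget  (by vowel merger, final devoicing, intervocalic voicing)

gugulhuget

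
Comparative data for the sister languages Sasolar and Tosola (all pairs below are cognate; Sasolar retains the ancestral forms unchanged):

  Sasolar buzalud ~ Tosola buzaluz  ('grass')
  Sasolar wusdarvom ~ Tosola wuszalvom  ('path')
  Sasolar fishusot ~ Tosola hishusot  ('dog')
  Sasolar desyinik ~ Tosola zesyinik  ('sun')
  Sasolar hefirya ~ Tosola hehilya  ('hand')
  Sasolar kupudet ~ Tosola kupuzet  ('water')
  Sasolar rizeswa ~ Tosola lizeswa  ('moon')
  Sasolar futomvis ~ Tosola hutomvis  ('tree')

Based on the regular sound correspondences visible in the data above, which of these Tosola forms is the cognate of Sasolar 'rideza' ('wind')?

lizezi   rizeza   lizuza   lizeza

rizeswa ~ lizeswa — Sasolar r corresponds to Tosola l word-initially before a front vowel.
kupudet ~ kupuzet — Sasolar d corresponds to Tosola z between vowels (before a front vowel).
Applying these to Sasolar 'rideza':
  rideza → lideza   (r→l word-initially before a front vowel)
  lideza → lizeza   (d→z between vowels (before a front vowel))
So the Tosola cognate is 'lizeza'.

lizeza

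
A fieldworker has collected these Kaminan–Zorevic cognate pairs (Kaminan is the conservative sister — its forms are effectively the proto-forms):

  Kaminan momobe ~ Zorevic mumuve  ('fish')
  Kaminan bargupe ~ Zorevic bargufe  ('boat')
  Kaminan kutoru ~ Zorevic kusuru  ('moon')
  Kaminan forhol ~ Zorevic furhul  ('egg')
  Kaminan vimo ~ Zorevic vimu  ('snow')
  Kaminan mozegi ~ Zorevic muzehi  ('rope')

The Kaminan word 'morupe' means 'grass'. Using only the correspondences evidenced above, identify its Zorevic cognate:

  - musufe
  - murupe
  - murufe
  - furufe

kutoru ~ kusuru, forhol ~ furhul — Kaminan o corresponds to Zorevic u after a consonant, before r.
bargupe ~ bargufe — Kaminan p corresponds to Zorevic f between vowels (before a front vowel).
Applying these to Kaminan 'morupe':
  morupe → murupe   (o→u after a consonant, before r)
  murupe → murufe   (p→f between vowels (before a front vowel))
So the Zorevic cognate is 'murufe'.

murufe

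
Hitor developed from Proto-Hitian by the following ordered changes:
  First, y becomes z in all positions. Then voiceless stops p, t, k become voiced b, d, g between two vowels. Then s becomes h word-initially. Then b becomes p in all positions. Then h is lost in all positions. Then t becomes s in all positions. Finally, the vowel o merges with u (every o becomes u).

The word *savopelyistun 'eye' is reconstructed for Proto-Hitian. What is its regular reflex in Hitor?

avupelzissun

Hitor: *savopelyistun > savopelzistun > savobelzistun > havobelzistun > havopelzistun > avopelzistun > avopelzissun > avupelzissun  (by unconditioned shift, intervocalic voicing, debuccalisation, unconditioned shift, h-loss, unconditioned shift, vowel merger)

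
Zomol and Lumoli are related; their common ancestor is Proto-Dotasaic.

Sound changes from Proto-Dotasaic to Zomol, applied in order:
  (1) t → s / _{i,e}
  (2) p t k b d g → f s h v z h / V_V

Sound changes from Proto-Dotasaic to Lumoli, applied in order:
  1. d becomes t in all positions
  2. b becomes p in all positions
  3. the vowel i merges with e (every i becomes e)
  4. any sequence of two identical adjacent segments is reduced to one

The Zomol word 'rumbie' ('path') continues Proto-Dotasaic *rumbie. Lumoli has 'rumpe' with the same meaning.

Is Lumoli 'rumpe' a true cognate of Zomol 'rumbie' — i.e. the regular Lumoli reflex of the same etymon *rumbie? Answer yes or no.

yes

Derive the expected Lumoli reflex of *rumbie:
Lumoli: *rumbie > rumpie > rumpee > rumpe  (by unconditioned shift, vowel merger, degemination)
Lumoli 'rumpe' matches the regular reflex exactly, so the pair is cognate.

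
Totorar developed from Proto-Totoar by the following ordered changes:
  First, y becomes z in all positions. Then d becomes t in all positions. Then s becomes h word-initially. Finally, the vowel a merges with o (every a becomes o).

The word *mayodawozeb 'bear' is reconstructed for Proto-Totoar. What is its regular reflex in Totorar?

mozotowozeb

Totorar: start from *mayodawozeb.
  rule 1 (unconditioned shift): mayodawozeb → mazodawozeb
  rule 2 (unconditioned shift): mazodawozeb → mazotawozeb
  rule 3: no change — mazotawozeb
  rule 4 (vowel merger): mazotawozeb → mozotowozeb
  ⇒ Totorar mozotowozeb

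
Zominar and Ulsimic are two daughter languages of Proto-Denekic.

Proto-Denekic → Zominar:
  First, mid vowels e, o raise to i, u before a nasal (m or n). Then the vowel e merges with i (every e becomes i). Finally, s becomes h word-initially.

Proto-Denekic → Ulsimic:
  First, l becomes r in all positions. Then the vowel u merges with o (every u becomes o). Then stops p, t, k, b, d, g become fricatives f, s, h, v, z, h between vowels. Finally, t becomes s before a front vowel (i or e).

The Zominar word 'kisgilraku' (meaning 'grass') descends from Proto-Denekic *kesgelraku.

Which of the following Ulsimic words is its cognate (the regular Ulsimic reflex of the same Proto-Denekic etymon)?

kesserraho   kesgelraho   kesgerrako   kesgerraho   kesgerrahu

Ulsimic: start from *kesgelraku.
  rule 1 (unconditioned shift): kesgelraku → kesgerraku
  rule 2 (vowel merger): kesgerraku → kesgerrako
  rule 3 (intervocalic lenition): kesgerrako → kesgerraho
  rule 4: no change — kesgerraho
  ⇒ Ulsimic kesgerraho
The other candidates each miss or misapply at least one Ulsimic change.

kesgerraho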